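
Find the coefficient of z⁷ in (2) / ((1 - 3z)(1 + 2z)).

2522

Partial fractions give a closed form: a_n = (6/5)·3^n + (4/5)·(-2)^n.
At n = 7: a_7 = 2522.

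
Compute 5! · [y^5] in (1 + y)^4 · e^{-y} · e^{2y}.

The EGF product rule gives c_5 = Σ_{k_1+k_2+k_3=5} C(5; k_1,k_2,k_3) · ∏ g_i(k_i), where (1+y)^4 gives the falling factorial (4)_k; e^{-y} gives (-1)^k; e^{2y} gives (2)^k.
g_1(k) for k = 0…5: 1, 4, 12, 24, 24, 0.
g_2(k) for k = 0…5: 1, -1, 1, -1, 1, -1.
g_3(k) for k = 0…5: 1, 2, 4, 8, 16, 32.
First combine the last two factors: h(k) = Σ_j C(k,j)·g_2(j)·g_3(k−j) for k = 0…5: 1, 1, 1, 1, 1, 1.
c_5 = Σ_k C(5,k)·g_1(k)·h(5−k) = 1·1·1 + 5·4·1 + 10·12·1 + 10·24·1 + 5·24·1 = 1 + 20 + 120 + 240 + 120 = 501.

501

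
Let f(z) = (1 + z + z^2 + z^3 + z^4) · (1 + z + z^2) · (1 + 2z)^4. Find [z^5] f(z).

226

(1 + z + z^2 + z^3 + z^4) has coefficients 1,1,1,1,1 for degrees 0…4.
(1 + z + z^2) has coefficients 1,1,1,0,0,0 for degrees 0…5.
Finally multiplying by (1 + 2z)^4, the product of all factors after the first has coefficients 1,9,33,64,72,48 for degrees 0…5.
[z^5] = 1·48 + 1·72 + 1·64 + 1·33 + 1·9 = 226.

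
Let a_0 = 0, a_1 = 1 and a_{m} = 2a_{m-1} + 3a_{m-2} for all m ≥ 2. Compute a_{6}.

182

The ordinary generating function has denominator 1 - 2q - 3q^2.
Iterating the recurrence: a_0,…,a_{6} = 0, 1, 2, 7, 20, 61, 182.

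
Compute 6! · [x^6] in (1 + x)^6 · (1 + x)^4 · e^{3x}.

1889379

The EGF product rule gives c_6 = Σ_{k_1+k_2+k_3=6} C(6; k_1,k_2,k_3) · ∏ g_i(k_i), where (1+x)^6 gives the falling factorial (6)_k; (1+x)^4 gives the falling factorial (4)_k; e^{3x} gives (3)^k.
g_1(k) for k = 0…6: 1, 6, 30, 120, 360, 720, 720.
g_2(k) for k = 0…6: 1, 4, 12, 24, 24, 0, 0.
g_3(k) for k = 0…6: 1, 3, 9, 27, 81, 243, 729.
First combine the last two factors: h(k) = Σ_j C(k,j)·g_2(j)·g_3(k−j) for k = 0…6: 1, 7, 45, 267, 1473, 7623, 37341.
c_6 = Σ_k C(6,k)·g_1(k)·h(6−k) = 1·1·37341 + 6·6·7623 + 15·30·1473 + 20·120·267 + 15·360·45 + 6·720·7 + 1·720·1 = 37341 + 274428 + 662850 + 640800 + 243000 + 30240 + 720 = 1889379.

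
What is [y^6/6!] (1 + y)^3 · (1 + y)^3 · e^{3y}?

173007

The EGF product rule gives c_6 = Σ_{k_1+k_2+k_3=6} C(6; k_1,k_2,k_3) · ∏ g_i(k_i), where (1+y)^3 gives the falling factorial (3)_k; (1+y)^3 gives the falling factorial (3)_k; e^{3y} gives (3)^k.
g_1(k) for k = 0…6: 1, 3, 6, 6, 0, 0, 0.
g_2(k) for k = 0…6: 1, 3, 6, 6, 0, 0, 0.
g_3(k) for k = 0…6: 1, 3, 9, 27, 81, 243, 729.
First combine the last two factors: h(k) = Σ_j C(k,j)·g_2(j)·g_3(k−j) for k = 0…6: 1, 6, 33, 168, 801, 3618, 15633.
c_6 = Σ_k C(6,k)·g_1(k)·h(6−k) = 1·1·15633 + 6·3·3618 + 15·6·801 + 20·6·168 = 15633 + 65124 + 72090 + 20160 = 173007.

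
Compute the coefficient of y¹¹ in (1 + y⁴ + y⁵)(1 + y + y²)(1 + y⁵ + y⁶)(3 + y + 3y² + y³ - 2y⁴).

13

(1 + y⁴ + y⁵) has coefficients 1,0,0,0,1,1 for degrees 0…5.
(1 + y + y²) has coefficients 1,1,1,0,0,0,0,0,0,0,0,0 for degrees 0…11.
Multiplying by (1 + y⁵ + y⁶) gives running coefficients 1,1,1,0,0,1,2,2,1,0,0,0 for degrees 0…11.
Finally multiplying by (3 + y + 3y² + y³ - 2y⁴), the product of all factors after the first has coefficients 3,4,7,5,2,2,5,11,12,7,1,-3 for degrees 0…11.
[y¹¹] = 1·(-3) + 1·11 + 1·5 = 13.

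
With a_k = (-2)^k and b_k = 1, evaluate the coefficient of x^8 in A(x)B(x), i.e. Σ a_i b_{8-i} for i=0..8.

The convolution is the x^8 coefficient of A(x)B(x).
Σ = 1·1 − 2·1 + 4·1 − 8·1 + 16·1 − 32·1 + 64·1 − 128·1 + 256·1 = 171.

171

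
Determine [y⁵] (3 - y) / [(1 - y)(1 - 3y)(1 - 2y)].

The denominator gives the recurrence a_n = 6a_(n−1) − 11a_(n−2) + 6a_(n−3) for n ≥ 3; the numerator fixes a_0 = 3, a_1 = 17, a_2 = 69.
Iterating: 3, 17, 69, 245, 813, 2597, so a_5 = 2597.

2597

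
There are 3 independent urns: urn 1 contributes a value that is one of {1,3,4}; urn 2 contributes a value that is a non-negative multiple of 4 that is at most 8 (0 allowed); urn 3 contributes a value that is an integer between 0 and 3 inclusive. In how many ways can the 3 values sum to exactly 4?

The generating function for the choices is (y + y^3 + y^4)·(1 + y^4 + y^8)·(1 + y + y^2 + y^3); the count is [y^4].
(y + y^3 + y^4) has coefficients 0,1,0,1,1 for degrees 0…4.
(1 + y^4 + y^8) has coefficients 1,0,0,0,1 for degrees 0…4.
Finally multiplying by (1 + y + y^2 + y^3), the product of all factors after the first has coefficients 1,1,1,1,1 for degrees 0…4.
[y^4] = 1·1 + 1·1 + 1·1 = 3.

3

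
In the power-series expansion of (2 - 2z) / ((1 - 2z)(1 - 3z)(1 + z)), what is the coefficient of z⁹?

58366

Partial fractions give a closed form: a_n = (-4/3)·2^n + (3)·3^n + (1/3)·(-1)^n.
At n = 9: a_9 = 58366.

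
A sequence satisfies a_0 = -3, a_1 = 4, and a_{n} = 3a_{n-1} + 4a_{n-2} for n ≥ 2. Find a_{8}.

13104

The ordinary generating function has denominator 1 - 3x - 4x^2.
Iterating the recurrence: a_0,…,a_{8} = -3, 4, 0, 16, 48, 208, 816, 3280, 13104.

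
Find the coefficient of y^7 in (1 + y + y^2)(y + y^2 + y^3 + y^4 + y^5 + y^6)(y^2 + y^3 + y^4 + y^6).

(1 + y + y^2) has coefficients 1,1,1 for degrees 0…2.
(y + y^2 + y^3 + y^4 + y^5 + y^6) has coefficients 0,1,1,1,1,1,1,0 for degrees 0…7.
Finally multiplying by (y^2 + y^3 + y^4 + y^6), the product of all factors after the first has coefficients 0,0,0,1,2,3,3,4 for degrees 0…7.
[y^7] = 1·4 + 1·3 + 1·3 = 10.

10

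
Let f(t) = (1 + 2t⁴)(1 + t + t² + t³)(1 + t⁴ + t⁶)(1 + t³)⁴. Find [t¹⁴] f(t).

(1 + 2t⁴) has coefficients 1,0,0,0,2 for degrees 0…4.
(1 + t + t² + t³) has coefficients 1,1,1,1,0,0,0,0,0,0,0,0,0,0,0 for degrees 0…14.
Multiplying by (1 + t⁴ + t⁶) gives running coefficients 1,1,1,1,1,1,2,2,1,1,0,0,0,0,0 for degrees 0…14.
Finally multiplying by (1 + t³)⁴, the product of all factors after the first has coefficients 1,1,1,5,5,5,12,12,11,19,18,14,21,17,11 for degrees 0…14.
[t¹⁴] = 1·11 + 2·18 = 47.

47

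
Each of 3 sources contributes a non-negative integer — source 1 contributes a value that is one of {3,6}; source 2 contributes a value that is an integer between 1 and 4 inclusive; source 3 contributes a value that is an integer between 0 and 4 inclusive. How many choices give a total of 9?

The generating function for the choices is (z^3 + z^6)·(z + z^2 + z^3 + z^4)·(1 + z + z^2 + z^3 + z^4); the count is [z^9].
(z^3 + z^6) has coefficients 0,0,0,1,0,0,1 for degrees 0…6.
(z + z^2 + z^3 + z^4) has coefficients 0,1,1,1,1,0,0,0,0,0 for degrees 0…9.
Finally multiplying by (1 + z + z^2 + z^3 + z^4), the product of all factors after the first has coefficients 0,1,2,3,4,4,3,2,1,0 for degrees 0…9.
[z^9] = 1·3 + 1·3 = 6.

6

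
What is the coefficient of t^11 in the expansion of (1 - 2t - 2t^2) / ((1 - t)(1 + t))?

The denominator gives the recurrence a_n = a_(n−2) for n ≥ 3; the numerator fixes a_0 = 1, a_1 = -2, a_2 = -1.
Iterating: 1, -2, -1, -2, -1, -2, -1, -2, -1, -2, -1, -2, so a_11 = -2.

-2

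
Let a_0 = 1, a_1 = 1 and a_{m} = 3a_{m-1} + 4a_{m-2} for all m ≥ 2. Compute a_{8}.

26215

The ordinary generating function has denominator 1 - 3t - 4t^2.
Iterating the recurrence: a_0,…,a_{8} = 1, 1, 7, 25, 103, 409, 1639, 6553, 26215.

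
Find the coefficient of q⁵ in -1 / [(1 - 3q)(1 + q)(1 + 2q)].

-84

Partial fractions give a closed form: a_n = (-9/20)·3^n + (1/4)·(-1)^n + (-4/5)·(-2)^n.
At n = 5: a_5 = -84.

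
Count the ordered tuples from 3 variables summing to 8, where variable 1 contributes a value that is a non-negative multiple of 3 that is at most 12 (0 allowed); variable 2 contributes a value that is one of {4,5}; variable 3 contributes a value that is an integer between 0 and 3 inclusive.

3

The generating function for the choices is (1 + q^3 + q^6 + q^9 + q^12)·(q^4 + q^5)·(1 + q + q^2 + q^3); the count is [q^8].
(1 + q^3 + q^6 + q^9 + q^12) has coefficients 1,0,0,1,0,0,1,0,0 for degrees 0…8.
(q^4 + q^5) has coefficients 0,0,0,0,1,1,0,0,0 for degrees 0…8.
Finally multiplying by (1 + q + q^2 + q^3), the product of all factors after the first has coefficients 0,0,0,0,1,2,2,2,1 for degrees 0…8.
[q^8] = 1·1 + 1·2 + 1·0 = 3.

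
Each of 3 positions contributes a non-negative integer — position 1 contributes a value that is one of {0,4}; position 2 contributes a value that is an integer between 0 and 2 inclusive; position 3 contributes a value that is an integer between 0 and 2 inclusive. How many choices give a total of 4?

2

The generating function for the choices is (1 + x^4)·(1 + x + x^2)·(1 + x + x^2); the count is [x^4].
(1 + x^4) has coefficients 1,0,0,0,1 for degrees 0…4.
(1 + x + x^2) has coefficients 1,1,1,0,0 for degrees 0…4.
Finally multiplying by (1 + x + x^2), the product of all factors after the first has coefficients 1,2,3,2,1 for degrees 0…4.
[x^4] = 1·1 + 1·1 = 2.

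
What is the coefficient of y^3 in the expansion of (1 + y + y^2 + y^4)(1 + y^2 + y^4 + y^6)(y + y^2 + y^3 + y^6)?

4

(1 + y + y^2 + y^4) has coefficients 1,1,1,0 for degrees 0…3.
(1 + y^2 + y^4 + y^6) has coefficients 1,0,1,0 for degrees 0…3.
Finally multiplying by (y + y^2 + y^3 + y^6), the product of all factors after the first has coefficients 0,1,1,2 for degrees 0…3.
[y^3] = 1·2 + 1·1 + 1·1 = 4.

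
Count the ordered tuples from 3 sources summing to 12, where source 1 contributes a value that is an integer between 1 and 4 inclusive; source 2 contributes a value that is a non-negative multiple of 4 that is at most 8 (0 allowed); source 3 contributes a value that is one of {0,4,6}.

3

The generating function for the choices is (x + x^2 + x^3 + x^4)·(1 + x^4 + x^8)·(1 + x^4 + x^6); the count is [x^12].
(x + x^2 + x^3 + x^4) has coefficients 0,1,1,1,1 for degrees 0…4.
(1 + x^4 + x^8) has coefficients 1,0,0,0,1,0,0,0,1,0,0,0,0 for degrees 0…12.
Finally multiplying by (1 + x^4 + x^6), the product of all factors after the first has coefficients 1,0,0,0,2,0,1,0,2,0,1,0,1 for degrees 0…12.
[x^12] = 1·0 + 1·1 + 1·0 + 1·2 = 3.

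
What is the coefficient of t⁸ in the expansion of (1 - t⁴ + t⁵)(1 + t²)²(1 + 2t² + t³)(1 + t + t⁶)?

(1 - t⁴ + t⁵) has coefficients 1,0,0,0,-1,1 for degrees 0…5.
(1 + t²)² has coefficients 1,0,2,0,1,0,0,0,0 for degrees 0…8.
Multiplying by (1 + 2t² + t³) gives running coefficients 1,0,4,1,5,2,2,1,0 for degrees 0…8.
Finally multiplying by (1 + t + t⁶), the product of all factors after the first has coefficients 1,1,4,5,6,7,5,3,5 for degrees 0…8.
[t⁸] = 1·5 − 1·6 + 1·5 = 4.

4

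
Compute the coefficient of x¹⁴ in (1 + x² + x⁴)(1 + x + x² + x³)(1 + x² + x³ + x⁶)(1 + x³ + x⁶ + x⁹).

(1 + x² + x⁴) has coefficients 1,0,1,0,1 for degrees 0…4.
(1 + x + x² + x³) has coefficients 1,1,1,1,0,0,0,0,0,0,0,0,0,0,0 for degrees 0…14.
Multiplying by (1 + x² + x³ + x⁶) gives running coefficients 1,1,2,3,2,2,2,1,1,1,0,0,0,0,0 for degrees 0…14.
Finally multiplying by (1 + x³ + x⁶ + x⁹), the product of all factors after the first has coefficients 1,1,2,4,3,4,6,4,5,7,4,5,6,3,3 for degrees 0…14.
[x¹⁴] = 1·3 + 1·6 + 1·4 = 13.

13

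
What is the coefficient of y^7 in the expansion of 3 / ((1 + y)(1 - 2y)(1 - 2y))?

2133

The denominator gives the recurrence a_n = 3a_(n−1) − 4a_(n−3) for n ≥ 3; the numerator fixes a_0 = 3, a_1 = 9, a_2 = 27.
Iterating: 3, 9, 27, 69, 171, 405, 939, 2133, so a_7 = 2133.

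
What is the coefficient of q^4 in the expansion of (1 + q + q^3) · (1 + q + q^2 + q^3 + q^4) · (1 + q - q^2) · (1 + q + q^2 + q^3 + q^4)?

(1 + q + q^3) has coefficients 1,1,0,1 for degrees 0…3.
(1 + q + q^2 + q^3 + q^4) has coefficients 1,1,1,1,1 for degrees 0…4.
Multiplying by (1 + q - q^2) gives running coefficients 1,2,1,1,1 for degrees 0…4.
Finally multiplying by (1 + q + q^2 + q^3 + q^4), the product of all factors after the first has coefficients 1,3,4,5,6 for degrees 0…4.
[q^4] = 1·6 + 1·5 + 1·3 = 14.

14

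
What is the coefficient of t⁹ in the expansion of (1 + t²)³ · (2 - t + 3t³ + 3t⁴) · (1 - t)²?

-7

(1 + t²)³ has coefficients 1,0,3,0,3,0,1 for degrees 0…6.
(2 - t + 3t³ + 3t⁴) has coefficients 2,-1,0,3,3,0,0,0,0,0 for degrees 0…9.
Finally multiplying by (1 - t)², the product of all factors after the first has coefficients 2,-5,4,2,-3,-3,3,0,0,0 for degrees 0…9.
[t⁹] = 1·0 + 3·0 + 3·(-3) + 1·2 = -7.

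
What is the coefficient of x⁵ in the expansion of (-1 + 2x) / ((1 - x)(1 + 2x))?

Partial fractions give a closed form: a_n = (1/3)·1^n + (-4/3)·(-2)^n.
At n = 5: a_5 = 43.

43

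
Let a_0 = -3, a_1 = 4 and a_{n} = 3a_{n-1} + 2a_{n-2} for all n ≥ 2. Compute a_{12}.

2339178

The ordinary generating function has denominator 1 - 3t - 2t^2.
Iterating the recurrence: a_0,…,a_{12} = -3, 4, 6, 26, 90, 322, 1146, 4082, 14538, 51778, 184410, 656786, 2339178.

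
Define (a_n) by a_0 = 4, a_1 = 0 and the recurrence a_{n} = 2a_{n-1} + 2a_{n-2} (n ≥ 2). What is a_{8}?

The ordinary generating function has denominator 1 - 2t - 2t^2.
Iterating the recurrence: a_0,…,a_{8} = 4, 0, 8, 16, 48, 128, 352, 960, 2624.

2624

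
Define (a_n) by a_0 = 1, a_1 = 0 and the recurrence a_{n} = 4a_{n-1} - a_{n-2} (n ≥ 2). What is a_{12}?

The ordinary generating function has denominator 1 - 4y + y^2.
Iterating the recurrence: a_0,…,a_{12} = 1, 0, -1, -4, -15, -56, -209, -780, -2911, -10864, -40545, -151316, -564719.

-564719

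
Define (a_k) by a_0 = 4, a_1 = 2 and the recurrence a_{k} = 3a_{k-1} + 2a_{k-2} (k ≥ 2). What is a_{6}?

2102

The ordinary generating function has denominator 1 - 3z - 2z^2.
Iterating the recurrence: a_0,…,a_{6} = 4, 2, 14, 46, 166, 590, 2102.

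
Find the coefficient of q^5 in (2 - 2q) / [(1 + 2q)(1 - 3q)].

Partial fractions give a closed form: a_n = (6/5)·(-2)^n + (4/5)·3^n.
At n = 5: a_5 = 156.

156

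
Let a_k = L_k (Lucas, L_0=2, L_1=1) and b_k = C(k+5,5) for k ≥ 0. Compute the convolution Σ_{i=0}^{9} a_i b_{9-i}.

The convolution is the x^9 coefficient of A(x)B(x).
Σ = 2·2002 + 1·1287 + 3·792 + 4·462 + 7·252 + 11·126 + 18·56 + 29·21 + 47·6 + 76·1 = 14640.

14640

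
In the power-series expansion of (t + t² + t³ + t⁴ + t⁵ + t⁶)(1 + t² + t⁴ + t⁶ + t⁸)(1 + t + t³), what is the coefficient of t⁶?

8

(t + t² + t³ + t⁴ + t⁵ + t⁶) has coefficients 0,1,1,1,1,1,1 for degrees 0…6.
(1 + t² + t⁴ + t⁶ + t⁸) has coefficients 1,0,1,0,1,0,1 for degrees 0…6.
Finally multiplying by (1 + t + t³), the product of all factors after the first has coefficients 1,1,1,2,1,2,1 for degrees 0…6.
[t⁶] = 1·2 + 1·1 + 1·2 + 1·1 + 1·1 + 1·1 = 8.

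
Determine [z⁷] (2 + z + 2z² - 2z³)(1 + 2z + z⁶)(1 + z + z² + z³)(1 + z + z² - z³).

(2 + z + 2z² - 2z³) has coefficients 2,1,2,-2 for degrees 0…3.
(1 + 2z + z⁶) has coefficients 1,2,0,0,0,0,1,0 for degrees 0…7.
Multiplying by (1 + z + z² + z³) gives running coefficients 1,3,3,3,2,0,1,1 for degrees 0…7.
Finally multiplying by (1 + z + z² - z³), the product of all factors after the first has coefficients 1,4,7,8,5,2,0,0 for degrees 0…7.
[z⁷] = 2·0 + 1·0 + 2·2 − 2·5 = -6.

-6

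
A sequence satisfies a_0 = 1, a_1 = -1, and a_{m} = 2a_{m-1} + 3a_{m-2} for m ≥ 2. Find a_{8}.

1

The ordinary generating function has denominator 1 - 2y - 3y^2.
Iterating the recurrence: a_0,…,a_{8} = 1, -1, 1, -1, 1, -1, 1, -1, 1.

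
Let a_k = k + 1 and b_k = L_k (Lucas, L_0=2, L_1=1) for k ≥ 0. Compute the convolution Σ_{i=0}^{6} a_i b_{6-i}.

The convolution is the t^6 coefficient of A(t)B(t).
Σ = 1·18 + 2·11 + 3·7 + 4·4 + 5·3 + 6·1 + 7·2 = 112.

112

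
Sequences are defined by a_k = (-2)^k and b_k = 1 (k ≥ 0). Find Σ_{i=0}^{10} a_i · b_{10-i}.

This is [x^10] in the product of the two ordinary generating functions.
Σ = 1·1 − 2·1 + 4·1 − 8·1 + 16·1 − 32·1 + 64·1 − 128·1 + 256·1 − 512·1 + 1024·1 = 683.

683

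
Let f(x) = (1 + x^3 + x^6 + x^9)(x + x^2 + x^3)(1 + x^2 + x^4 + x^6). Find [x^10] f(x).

4

(1 + x^3 + x^6 + x^9) has coefficients 1,0,0,1,0,0,1,0,0,1 for degrees 0…9.
(x + x^2 + x^3) has coefficients 0,1,1,1,0,0,0,0,0,0,0 for degrees 0…10.
Finally multiplying by (1 + x^2 + x^4 + x^6), the product of all factors after the first has coefficients 0,1,1,2,1,2,1,2,1,1,0 for degrees 0…10.
[x^10] = 1·0 + 1·2 + 1·1 + 1·1 = 4.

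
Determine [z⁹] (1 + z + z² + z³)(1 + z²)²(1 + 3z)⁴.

(1 + z + z² + z³) has coefficients 1,1,1,1 for degrees 0…3.
(1 + z²)² has coefficients 1,0,2,0,1,0,0,0,0,0 for degrees 0…9.
Finally multiplying by (1 + 3z)⁴, the product of all factors after the first has coefficients 1,12,56,132,190,228,216,108,81,0 for degrees 0…9.
[z⁹] = 1·0 + 1·81 + 1·108 + 1·216 = 405.

405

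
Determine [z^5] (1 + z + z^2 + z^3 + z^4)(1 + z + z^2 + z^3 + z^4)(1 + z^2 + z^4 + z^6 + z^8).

10

(1 + z + z^2 + z^3 + z^4) has coefficients 1,1,1,1,1 for degrees 0…4.
(1 + z + z^2 + z^3 + z^4) has coefficients 1,1,1,1,1,0 for degrees 0…5.
Finally multiplying by (1 + z^2 + z^4 + z^6 + z^8), the product of all factors after the first has coefficients 1,1,2,2,3,2 for degrees 0…5.
[z^5] = 1·2 + 1·3 + 1·2 + 1·2 + 1·1 = 10.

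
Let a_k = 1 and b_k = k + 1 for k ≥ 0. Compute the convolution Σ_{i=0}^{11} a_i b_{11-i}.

Write out a_i and b_{11-i} for i = 0,…,11 and sum the products.
Σ = 1·12 + 1·11 + 1·10 + 1·9 + 1·8 + 1·7 + 1·6 + 1·5 + 1·4 + 1·3 + 1·2 + 1·1 = 78.

78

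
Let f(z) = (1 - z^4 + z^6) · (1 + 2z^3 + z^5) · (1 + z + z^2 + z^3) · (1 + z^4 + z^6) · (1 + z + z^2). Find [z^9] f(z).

(1 - z^4 + z^6) has coefficients 1,0,0,0,-1,0,1 for degrees 0…6.
(1 + 2z^3 + z^5) has coefficients 1,0,0,2,0,1,0,0,0,0 for degrees 0…9.
Multiplying by (1 + z + z^2 + z^3) gives running coefficients 1,1,1,3,2,3,3,1,1,0 for degrees 0…9.
Multiplying by (1 + z^4 + z^6) gives running coefficients 1,1,1,3,3,4,5,5,4,6 for degrees 0…9.
Finally multiplying by (1 + z + z^2), the product of all factors after the first has coefficients 1,2,3,5,7,10,12,14,14,15 for degrees 0…9.
[z^9] = 1·15 − 1·10 + 1·5 = 10.

10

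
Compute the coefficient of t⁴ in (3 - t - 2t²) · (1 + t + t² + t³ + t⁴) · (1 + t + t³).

2

(3 - t - 2t²) has coefficients 3,-1,-2 for degrees 0…2.
(1 + t + t² + t³ + t⁴) has coefficients 1,1,1,1,1 for degrees 0…4.
Finally multiplying by (1 + t + t³), the product of all factors after the first has coefficients 1,2,2,3,3 for degrees 0…4.
[t⁴] = 3·3 − 1·3 − 2·2 = 2.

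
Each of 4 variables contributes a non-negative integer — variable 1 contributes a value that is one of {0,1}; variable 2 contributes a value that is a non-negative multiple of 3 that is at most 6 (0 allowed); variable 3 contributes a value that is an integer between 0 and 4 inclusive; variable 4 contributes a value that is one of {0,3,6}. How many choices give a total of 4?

6

The generating function for the choices is (1 + z)·(1 + z^3 + z^6)·(1 + z + z^2 + z^3 + z^4)·(1 + z^3 + z^6); the count is [z^4].
(1 + z) has coefficients 1,1 for degrees 0…1.
(1 + z^3 + z^6) has coefficients 1,0,0,1,0 for degrees 0…4.
Multiplying by (1 + z + z^2 + z^3 + z^4) gives running coefficients 1,1,1,2,2 for degrees 0…4.
Finally multiplying by (1 + z^3 + z^6), the product of all factors after the first has coefficients 1,1,1,3,3 for degrees 0…4.
[z^4] = 1·3 + 1·3 = 6.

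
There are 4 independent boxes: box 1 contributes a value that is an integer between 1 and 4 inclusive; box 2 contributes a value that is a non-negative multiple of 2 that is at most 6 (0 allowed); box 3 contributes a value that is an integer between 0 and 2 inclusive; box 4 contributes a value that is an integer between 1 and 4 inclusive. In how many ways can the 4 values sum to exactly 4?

The generating function for the choices is (z + z^2 + z^3 + z^4)·(1 + z^2 + z^4 + z^6)·(1 + z + z^2)·(z + z^2 + z^3 + z^4); the count is [z^4].
(z + z^2 + z^3 + z^4) has coefficients 0,1,1,1,1 for degrees 0…4.
(1 + z^2 + z^4 + z^6) has coefficients 1,0,1,0,1 for degrees 0…4.
Multiplying by (1 + z + z^2) gives running coefficients 1,1,2,1,2 for degrees 0…4.
Finally multiplying by (z + z^2 + z^3 + z^4), the product of all factors after the first has coefficients 0,1,2,4,5 for degrees 0…4.
[z^4] = 1·4 + 1·2 + 1·1 + 1·0 = 7.

7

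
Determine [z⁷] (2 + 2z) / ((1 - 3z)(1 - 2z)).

Partial fractions give a closed form: a_n = (8)·3^n + (-6)·2^n.
At n = 7: a_7 = 16728.

16728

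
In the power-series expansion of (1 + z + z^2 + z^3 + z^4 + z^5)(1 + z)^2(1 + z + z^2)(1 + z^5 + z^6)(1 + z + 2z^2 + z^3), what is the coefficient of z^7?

(1 + z + z^2 + z^3 + z^4 + z^5) has coefficients 1,1,1,1,1,1 for degrees 0…5.
(1 + z)^2 has coefficients 1,2,1,0,0,0,0,0 for degrees 0…7.
Multiplying by (1 + z + z^2) gives running coefficients 1,3,4,3,1,0,0,0 for degrees 0…7.
Multiplying by (1 + z^5 + z^6) gives running coefficients 1,3,4,3,1,1,4,7 for degrees 0…7.
Finally multiplying by (1 + z + 2z^2 + z^3), the product of all factors after the first has coefficients 1,4,9,14,15,12,10,14 for degrees 0…7.
[z^7] = 1·14 + 1·10 + 1·12 + 1·15 + 1·14 + 1·9 = 74.

74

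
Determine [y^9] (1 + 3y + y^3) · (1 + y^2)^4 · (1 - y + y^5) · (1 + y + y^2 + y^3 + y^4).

28

(1 + 3y + y^3) has coefficients 1,3,0,1 for degrees 0…3.
(1 + y^2)^4 has coefficients 1,0,4,0,6,0,4,0,1,0 for degrees 0…9.
Multiplying by (1 - y + y^5) gives running coefficients 1,-1,4,-4,6,-5,4,0,1,5 for degrees 0…9.
Finally multiplying by (1 + y + y^2 + y^3 + y^4), the product of all factors after the first has coefficients 1,0,4,0,6,0,5,1,6,5 for degrees 0…9.
[y^9] = 1·5 + 3·6 + 1·5 = 28.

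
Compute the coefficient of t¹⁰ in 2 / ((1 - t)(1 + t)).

Partial fractions give a closed form: a_n = (1)·1^n + (1)·(-1)^n.
At n = 10: a_10 = 2.

2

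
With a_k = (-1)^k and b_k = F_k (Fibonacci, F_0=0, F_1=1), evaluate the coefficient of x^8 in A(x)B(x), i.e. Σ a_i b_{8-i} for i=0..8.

12

Write out a_i and b_{8-i} for i = 0,…,8 and sum the products.
Σ = 1·21 − 1·13 + 1·8 − 1·5 + 1·3 − 1·2 + 1·1 − 1·1 + 1·0 = 12.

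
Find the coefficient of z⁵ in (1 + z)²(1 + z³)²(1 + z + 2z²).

(1 + z)² has coefficients 1,2,1 for degrees 0…2.
(1 + z³)² has coefficients 1,0,0,2,0,0 for degrees 0…5.
Finally multiplying by (1 + z + 2z²), the product of all factors after the first has coefficients 1,1,2,2,2,4 for degrees 0…5.
[z⁵] = 1·4 + 2·2 + 1·2 = 10.

10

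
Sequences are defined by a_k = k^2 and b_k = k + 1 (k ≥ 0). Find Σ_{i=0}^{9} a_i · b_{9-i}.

825

This is [x^9] in the product of the two ordinary generating functions.
Σ = 0·10 + 1·9 + 4·8 + 9·7 + 16·6 + 25·5 + 36·4 + 49·3 + 64·2 + 81·1 = 825.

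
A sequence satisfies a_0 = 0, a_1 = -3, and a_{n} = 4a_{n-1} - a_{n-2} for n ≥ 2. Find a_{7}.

-8733

The ordinary generating function has denominator 1 - 4t + t^2.
Iterating the recurrence: a_0,…,a_{7} = 0, -3, -12, -45, -168, -627, -2340, -8733.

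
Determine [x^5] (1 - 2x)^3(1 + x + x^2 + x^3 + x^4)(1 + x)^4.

11

(1 - 2x)^3 has coefficients 1,-6,12,-8 for degrees 0…3.
(1 + x + x^2 + x^3 + x^4) has coefficients 1,1,1,1,1,0 for degrees 0…5.
Finally multiplying by (1 + x)^4, the product of all factors after the first has coefficients 1,5,11,15,16,15 for degrees 0…5.
[x^5] = 1·15 − 6·16 + 12·15 − 8·11 = 11.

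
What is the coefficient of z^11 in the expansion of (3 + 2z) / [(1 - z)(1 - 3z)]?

Partial fractions give a closed form: a_n = (-5/2)·1^n + (11/2)·3^n.
At n = 11: a_11 = 974306.

974306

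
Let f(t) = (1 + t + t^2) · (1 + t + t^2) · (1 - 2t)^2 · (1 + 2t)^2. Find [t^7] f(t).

32

(1 + t + t^2) has coefficients 1,1,1 for degrees 0…2.
(1 + t + t^2) has coefficients 1,1,1,0,0,0,0,0 for degrees 0…7.
Multiplying by (1 - 2t)^2 gives running coefficients 1,-3,1,0,4,0,0,0 for degrees 0…7.
Finally multiplying by (1 + 2t)^2, the product of all factors after the first has coefficients 1,1,-7,-8,8,16,16,0 for degrees 0…7.
[t^7] = 1·0 + 1·16 + 1·16 = 32.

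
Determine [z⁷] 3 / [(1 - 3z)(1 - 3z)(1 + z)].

40596

The denominator gives the recurrence a_n = 5a_(n−1) − 3a_(n−2) − 9a_(n−3) for n ≥ 3; the numerator fixes a_0 = 3, a_1 = 15, a_2 = 66.
Iterating: 3, 15, 66, 258, 957, 3417, 11892, 40596, so a_7 = 40596.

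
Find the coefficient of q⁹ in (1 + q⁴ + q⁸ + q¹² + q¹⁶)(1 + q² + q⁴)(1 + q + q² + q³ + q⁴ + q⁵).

(1 + q⁴ + q⁸ + q¹² + q¹⁶) has coefficients 1,0,0,0,1,0,0,0,1,0 for degrees 0…9.
(1 + q² + q⁴) has coefficients 1,0,1,0,1,0,0,0,0,0 for degrees 0…9.
Finally multiplying by (1 + q + q² + q³ + q⁴ + q⁵), the product of all factors after the first has coefficients 1,1,2,2,3,3,2,2,1,1 for degrees 0…9.
[q⁹] = 1·1 + 1·3 + 1·1 = 5.

5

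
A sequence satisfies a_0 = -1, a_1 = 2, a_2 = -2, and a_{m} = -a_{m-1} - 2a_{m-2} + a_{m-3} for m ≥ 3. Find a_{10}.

129

The ordinary generating function has denominator 1 + x + 2x^2 - x^3.
Iterating the recurrence: a_0,…,a_{10} = -1, 2, -2, -3, 9, -5, -16, 35, -8, -78, 129.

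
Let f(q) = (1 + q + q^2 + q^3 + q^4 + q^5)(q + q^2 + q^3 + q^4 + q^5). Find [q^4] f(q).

(1 + q + q^2 + q^3 + q^4 + q^5) has coefficients 1,1,1,1,1 for degrees 0…4.
(q + q^2 + q^3 + q^4 + q^5) has coefficients 0,1,1,1,1 for degrees 0…4.
[q^4] = 1·1 + 1·1 + 1·1 + 1·1 + 1·0 = 4.

4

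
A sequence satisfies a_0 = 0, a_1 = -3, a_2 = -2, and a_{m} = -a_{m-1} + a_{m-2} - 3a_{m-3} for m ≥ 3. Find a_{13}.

-3123

The ordinary generating function has denominator 1 + t - t^2 + 3t^3.
Iterating the recurrence: a_0,…,a_{13} = 0, -3, -2, -1, 8, -3, 14, -41, 64, -147, 334, -673, 1448, -3123.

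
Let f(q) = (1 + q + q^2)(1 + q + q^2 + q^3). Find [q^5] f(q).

1

(1 + q + q^2) has coefficients 1,1,1 for degrees 0…2.
(1 + q + q^2 + q^3) has coefficients 1,1,1,1,0,0 for degrees 0…5.
[q^5] = 1·0 + 1·0 + 1·1 = 1.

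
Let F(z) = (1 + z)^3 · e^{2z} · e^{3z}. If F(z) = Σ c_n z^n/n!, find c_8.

5940625

The EGF product rule gives c_8 = Σ_{k_1+k_2+k_3=8} C(8; k_1,k_2,k_3) · ∏ g_i(k_i), where (1+z)^3 gives the falling factorial (3)_k; e^{2z} gives (2)^k; e^{3z} gives (3)^k.
g_1(k) for k = 0…8: 1, 3, 6, 6, 0, 0, 0, 0, 0.
g_2(k) for k = 0…8: 1, 2, 4, 8, 16, 32, 64, 128, 256.
g_3(k) for k = 0…8: 1, 3, 9, 27, 81, 243, 729, 2187, 6561.
First combine the last two factors: h(k) = Σ_j C(k,j)·g_2(j)·g_3(k−j) for k = 0…8: 1, 5, 25, 125, 625, 3125, 15625, 78125, 390625.
c_8 = Σ_k C(8,k)·g_1(k)·h(8−k) = 1·1·390625 + 8·3·78125 + 28·6·15625 + 56·6·3125 = 390625 + 1875000 + 2625000 + 1050000 = 5940625.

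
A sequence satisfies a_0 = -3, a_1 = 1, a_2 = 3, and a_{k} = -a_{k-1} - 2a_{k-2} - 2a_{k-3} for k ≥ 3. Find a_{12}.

-129

The ordinary generating function has denominator 1 + y + 2y^2 + 2y^3.
Iterating the recurrence: a_0,…,a_{12} = -3, 1, 3, 1, -9, 1, 15, 1, -33, 1, 63, 1, -129.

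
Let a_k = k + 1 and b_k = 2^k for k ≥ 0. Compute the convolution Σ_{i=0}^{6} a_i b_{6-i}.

Write out a_i and b_{6-i} for i = 0,…,6 and sum the products.
Σ = 1·64 + 2·32 + 3·16 + 4·8 + 5·4 + 6·2 + 7·1 = 247.

247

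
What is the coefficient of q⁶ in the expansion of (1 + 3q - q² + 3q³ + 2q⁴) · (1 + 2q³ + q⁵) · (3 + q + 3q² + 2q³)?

(1 + 3q - q² + 3q³ + 2q⁴) has coefficients 1,3,-1,3,2 for degrees 0…4.
(1 + 2q³ + q⁵) has coefficients 1,0,0,2,0,1,0 for degrees 0…6.
Finally multiplying by (3 + q + 3q² + 2q³), the product of all factors after the first has coefficients 3,1,3,8,2,9,5 for degrees 0…6.
[q⁶] = 1·5 + 3·9 − 1·2 + 3·8 + 2·3 = 60.

60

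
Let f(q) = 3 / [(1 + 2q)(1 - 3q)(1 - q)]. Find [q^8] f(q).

Partial fractions give a closed form: a_n = (4/5)·(-2)^n + (27/10)·3^n + (-1/2)·1^n.
At n = 8: a_8 = 17919.

17919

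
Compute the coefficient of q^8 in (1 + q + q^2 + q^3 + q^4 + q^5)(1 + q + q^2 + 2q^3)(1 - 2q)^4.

-6

(1 + q + q^2 + q^3 + q^4 + q^5) has coefficients 1,1,1,1,1,1 for degrees 0…5.
(1 + q + q^2 + 2q^3) has coefficients 1,1,1,2,0,0,0,0,0 for degrees 0…8.
Finally multiplying by (1 - 2q)^4, the product of all factors after the first has coefficients 1,-7,17,-14,-8,32,-48,32,0 for degrees 0…8.
[q^8] = 1·0 + 1·32 + 1·(-48) + 1·32 + 1·(-8) + 1·(-14) = -6.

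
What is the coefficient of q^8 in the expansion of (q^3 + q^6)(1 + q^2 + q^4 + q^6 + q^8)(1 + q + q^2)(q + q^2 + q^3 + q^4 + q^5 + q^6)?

(q^3 + q^6) has coefficients 0,0,0,1,0,0,1 for degrees 0…6.
(1 + q^2 + q^4 + q^6 + q^8) has coefficients 1,0,1,0,1,0,1,0,1 for degrees 0…8.
Multiplying by (1 + q + q^2) gives running coefficients 1,1,2,1,2,1,2,1,2 for degrees 0…8.
Finally multiplying by (q + q^2 + q^3 + q^4 + q^5 + q^6), the product of all factors after the first has coefficients 0,1,2,4,5,7,8,9,9 for degrees 0…8.
[q^8] = 1·7 + 1·2 = 9.

9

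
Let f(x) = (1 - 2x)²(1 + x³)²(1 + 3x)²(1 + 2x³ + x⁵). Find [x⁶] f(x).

-41

(1 - 2x)² has coefficients 1,-4,4 for degrees 0…2.
(1 + x³)² has coefficients 1,0,0,2,0,0,1 for degrees 0…6.
Multiplying by (1 + 3x)² gives running coefficients 1,6,9,2,12,18,1 for degrees 0…6.
Finally multiplying by (1 + 2x³ + x⁵), the product of all factors after the first has coefficients 1,6,9,4,24,37,11 for degrees 0…6.
[x⁶] = 1·11 − 4·37 + 4·24 = -41.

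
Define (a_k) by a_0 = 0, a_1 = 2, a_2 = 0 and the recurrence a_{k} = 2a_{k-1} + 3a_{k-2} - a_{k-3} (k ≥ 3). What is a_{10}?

The ordinary generating function has denominator 1 - 2y - 3y^2 + y^3.
Iterating the recurrence: a_0,…,a_{10} = 0, 2, 0, 6, 10, 38, 100, 304, 870, 2552, 7410.

7410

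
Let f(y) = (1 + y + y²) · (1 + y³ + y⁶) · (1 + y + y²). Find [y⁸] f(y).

3

(1 + y + y²) has coefficients 1,1,1 for degrees 0…2.
(1 + y³ + y⁶) has coefficients 1,0,0,1,0,0,1,0,0 for degrees 0…8.
Finally multiplying by (1 + y + y²), the product of all factors after the first has coefficients 1,1,1,1,1,1,1,1,1 for degrees 0…8.
[y⁸] = 1·1 + 1·1 + 1·1 = 3.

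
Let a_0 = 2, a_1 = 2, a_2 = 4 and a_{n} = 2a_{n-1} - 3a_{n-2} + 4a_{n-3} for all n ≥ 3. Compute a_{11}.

The ordinary generating function has denominator 1 - 2y + 3y^2 - 4y^3.
Iterating the recurrence: a_0,…,a_{11} = 2, 2, 4, 10, 16, 18, 28, 66, 120, 154, 212, 442.

442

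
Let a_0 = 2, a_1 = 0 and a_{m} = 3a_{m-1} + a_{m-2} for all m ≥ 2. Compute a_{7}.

The ordinary generating function has denominator 1 - 3z - z^2.
Iterating the recurrence: a_0,…,a_{7} = 2, 0, 2, 6, 20, 66, 218, 720.

720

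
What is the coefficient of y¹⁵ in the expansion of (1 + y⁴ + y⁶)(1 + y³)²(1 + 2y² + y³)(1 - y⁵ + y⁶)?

(1 + y⁴ + y⁶) has coefficients 1,0,0,0,1,0,1 for degrees 0…6.
(1 + y³)² has coefficients 1,0,0,2,0,0,1,0,0,0,0,0,0,0,0,0 for degrees 0…15.
Multiplying by (1 + 2y² + y³) gives running coefficients 1,0,2,3,0,4,3,0,2,1,0,0,0,0,0,0 for degrees 0…15.
Finally multiplying by (1 - y⁵ + y⁶), the product of all factors after the first has coefficients 1,0,2,3,0,3,4,-2,1,4,-4,1,3,-2,1,1 for degrees 0…15.
[y¹⁵] = 1·1 + 1·1 + 1·4 = 6.

6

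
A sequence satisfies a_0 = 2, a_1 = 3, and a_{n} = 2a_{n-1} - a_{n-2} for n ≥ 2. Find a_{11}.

The ordinary generating function has denominator 1 - 2y + y^2.
Iterating the recurrence: a_0,…,a_{11} = 2, 3, 4, 5, 6, 7, 8, 9, 10, 11, 12, 13.

13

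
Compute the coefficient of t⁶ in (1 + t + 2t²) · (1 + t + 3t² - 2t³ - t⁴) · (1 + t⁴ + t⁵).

(1 + t + 2t²) has coefficients 1,1,2 for degrees 0…2.
(1 + t + 3t² - 2t³ - t⁴) has coefficients 1,1,3,-2,-1,0,0 for degrees 0…6.
Finally multiplying by (1 + t⁴ + t⁵), the product of all factors after the first has coefficients 1,1,3,-2,0,2,4 for degrees 0…6.
[t⁶] = 1·4 + 1·2 + 2·0 = 6.

6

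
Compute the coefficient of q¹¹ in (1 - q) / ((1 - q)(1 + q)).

Partial fractions give a closed form: a_n = (1)·(-1)^n.
At n = 11: a_11 = -1.

-1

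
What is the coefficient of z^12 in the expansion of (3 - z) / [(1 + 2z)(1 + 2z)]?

The denominator gives the recurrence a_n = −4a_(n−1) − 4a_(n−2) for n ≥ 2; the numerator fixes a_0 = 3, a_1 = -13.
Iterating: 3, -13, 40, -108, 272, -656, 1536, -3520, 7936, -17664, 38912, -84992, 184320, so a_12 = 184320.

184320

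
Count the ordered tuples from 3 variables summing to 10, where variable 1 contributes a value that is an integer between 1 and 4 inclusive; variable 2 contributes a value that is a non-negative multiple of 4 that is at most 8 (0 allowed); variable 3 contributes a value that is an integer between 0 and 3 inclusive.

4

The generating function for the choices is (z + z² + z³ + z⁴)·(1 + z⁴ + z⁸)·(1 + z + z² + z³); the count is [z¹⁰].
(z + z² + z³ + z⁴) has coefficients 0,1,1,1,1 for degrees 0…4.
(1 + z⁴ + z⁸) has coefficients 1,0,0,0,1,0,0,0,1,0,0 for degrees 0…10.
Finally multiplying by (1 + z + z² + z³), the product of all factors after the first has coefficients 1,1,1,1,1,1,1,1,1,1,1 for degrees 0…10.
[z¹⁰] = 1·1 + 1·1 + 1·1 + 1·1 = 4.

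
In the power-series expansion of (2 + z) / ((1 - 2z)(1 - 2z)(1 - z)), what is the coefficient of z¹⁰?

The denominator gives the recurrence a_n = 5a_(n−1) − 8a_(n−2) + 4a_(n−3) for n ≥ 3; the numerator fixes a_0 = 2, a_1 = 11, a_2 = 39.
Iterating: 2, 11, 39, 115, 307, 771, 1859, 4355, 9987, 22531, 50179, so a_10 = 50179.

50179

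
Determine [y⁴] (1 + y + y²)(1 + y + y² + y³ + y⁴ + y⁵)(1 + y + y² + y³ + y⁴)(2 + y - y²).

(1 + y + y²) has coefficients 1,1,1 for degrees 0…2.
(1 + y + y² + y³ + y⁴ + y⁵) has coefficients 1,1,1,1,1 for degrees 0…4.
Multiplying by (1 + y + y² + y³ + y⁴) gives running coefficients 1,2,3,4,5 for degrees 0…4.
Finally multiplying by (2 + y - y²), the product of all factors after the first has coefficients 2,5,7,9,11 for degrees 0…4.
[y⁴] = 1·11 + 1·9 + 1·7 = 27.

27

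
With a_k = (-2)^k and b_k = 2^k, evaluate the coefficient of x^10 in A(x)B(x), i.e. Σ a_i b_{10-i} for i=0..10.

This is [x^10] in the product of the two ordinary generating functions.
Σ = 1·1024 − 2·512 + 4·256 − 8·128 + 16·64 − 32·32 + 64·16 − 128·8 + 256·4 − 512·2 + 1024·1 = 1024.

1024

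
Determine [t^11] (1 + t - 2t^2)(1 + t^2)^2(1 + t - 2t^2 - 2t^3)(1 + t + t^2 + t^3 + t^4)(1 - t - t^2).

(1 + t - 2t^2) has coefficients 1,1,-2 for degrees 0…2.
(1 + t^2)^2 has coefficients 1,0,2,0,1,0,0,0,0,0,0,0 for degrees 0…11.
Multiplying by (1 + t - 2t^2 - 2t^3) gives running coefficients 1,1,0,0,-3,-3,-2,-2,0,0,0,0 for degrees 0…11.
Multiplying by (1 + t + t^2 + t^3 + t^4) gives running coefficients 1,2,2,2,-1,-5,-8,-10,-10,-7,-4,-2 for degrees 0…11.
Finally multiplying by (1 - t - t^2), the product of all factors after the first has coefficients 1,1,-1,-2,-5,-6,-2,3,8,13,13,9 for degrees 0…11.
[t^11] = 1·9 + 1·13 − 2·13 = -4.

-4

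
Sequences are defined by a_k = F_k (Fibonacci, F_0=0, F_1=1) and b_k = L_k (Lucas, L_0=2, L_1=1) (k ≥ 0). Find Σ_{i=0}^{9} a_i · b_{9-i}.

340

Write out a_i and b_{9-i} for i = 0,…,9 and sum the products.
Σ = 0·76 + 1·47 + 1·29 + 2·18 + 3·11 + 5·7 + 8·4 + 13·3 + 21·1 + 34·2 = 340.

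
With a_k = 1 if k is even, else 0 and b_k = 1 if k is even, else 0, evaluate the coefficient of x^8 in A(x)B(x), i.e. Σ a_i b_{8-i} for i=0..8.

This is [x^8] in the product of the two ordinary generating functions.
Σ = 1·1 + 0·0 + 1·1 + 0·0 + 1·1 + 0·0 + 1·1 + 0·0 + 1·1 = 5.

5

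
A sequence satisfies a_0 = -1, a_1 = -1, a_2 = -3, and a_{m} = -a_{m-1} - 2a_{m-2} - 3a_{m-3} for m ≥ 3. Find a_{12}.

238

The ordinary generating function has denominator 1 + t + 2t^2 + 3t^3.
Iterating the recurrence: a_0,…,a_{12} = -1, -1, -3, 8, 1, -8, -18, 31, 29, -37, -114, 101, 238.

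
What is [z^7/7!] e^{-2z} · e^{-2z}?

-16384

The EGF product rule gives c_7 = Σ_{k_1+k_2=7} C(7; k_1,k_2) · ∏ g_i(k_i), where e^{-2z} gives (-2)^k; e^{-2z} gives (-2)^k.
g_1(k) for k = 0…7: 1, -2, 4, -8, 16, -32, 64, -128.
g_2(k) for k = 0…7: 1, -2, 4, -8, 16, -32, 64, -128.
c_7 = Σ_k C(7,k)·g_1(k)·g_2(7−k) = 1·1·(-128) + 7·(-2)·64 + 21·4·(-32) + 35·(-8)·16 + 35·16·(-8) + 21·(-32)·4 + 7·64·(-2) + 1·(-128)·1 = −128 − 896 − 2688 − 4480 − 4480 − 2688 − 896 − 128 = -16384.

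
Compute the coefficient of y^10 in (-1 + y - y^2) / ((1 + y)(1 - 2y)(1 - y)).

Partial fractions give a closed form: a_n = (-1/2)·(-1)^n + (-1)·2^n + (1/2)·1^n.
At n = 10: a_10 = -1024.

-1024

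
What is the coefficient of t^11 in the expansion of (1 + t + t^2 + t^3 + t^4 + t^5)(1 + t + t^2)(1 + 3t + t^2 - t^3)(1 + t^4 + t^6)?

19

(1 + t + t^2 + t^3 + t^4 + t^5) has coefficients 1,1,1,1,1,1 for degrees 0…5.
(1 + t + t^2) has coefficients 1,1,1,0,0,0,0,0,0,0,0,0 for degrees 0…11.
Multiplying by (1 + 3t + t^2 - t^3) gives running coefficients 1,4,5,3,0,-1,0,0,0,0,0,0 for degrees 0…11.
Finally multiplying by (1 + t^4 + t^6), the product of all factors after the first has coefficients 1,4,5,3,1,3,6,7,5,2,0,-1 for degrees 0…11.
[t^11] = 1·(-1) + 1·0 + 1·2 + 1·5 + 1·7 + 1·6 = 19.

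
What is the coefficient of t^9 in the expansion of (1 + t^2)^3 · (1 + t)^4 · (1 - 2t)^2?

32

(1 + t^2)^3 has coefficients 1,0,3,0,3,0,1 for degrees 0…6.
(1 + t)^4 has coefficients 1,4,6,4,1,0,0,0,0,0 for degrees 0…9.
Finally multiplying by (1 - 2t)^2, the product of all factors after the first has coefficients 1,0,-6,-4,9,12,4,0,0,0 for degrees 0…9.
[t^9] = 1·0 + 3·0 + 3·12 + 1·(-4) = 32.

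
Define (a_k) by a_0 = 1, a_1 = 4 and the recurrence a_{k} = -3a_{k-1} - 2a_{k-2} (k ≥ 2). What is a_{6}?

The ordinary generating function has denominator 1 + 3q + 2q^2.
Iterating the recurrence: a_0,…,a_{6} = 1, 4, -14, 34, -74, 154, -314.

-314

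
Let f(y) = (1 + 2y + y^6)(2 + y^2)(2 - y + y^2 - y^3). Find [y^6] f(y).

2

(1 + 2y + y^6) has coefficients 1,2,0,0,0,0,1 for degrees 0…6.
(2 + y^2) has coefficients 2,0,1,0,0,0,0 for degrees 0…6.
Finally multiplying by (2 - y + y^2 - y^3), the product of all factors after the first has coefficients 4,-2,4,-3,1,-1,0 for degrees 0…6.
[y^6] = 1·0 + 2·(-1) + 1·4 = 2.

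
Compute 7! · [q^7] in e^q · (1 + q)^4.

1961

The EGF product rule gives c_7 = Σ_{k_1+k_2=7} C(7; k_1,k_2) · ∏ g_i(k_i), where e^q gives (1)^k; (1+q)^4 gives the falling factorial (4)_k.
g_1(k) for k = 0…7: 1, 1, 1, 1, 1, 1, 1, 1.
g_2(k) for k = 0…7: 1, 4, 12, 24, 24, 0, 0, 0.
c_7 = Σ_k C(7,k)·g_1(k)·g_2(7−k) = 35·1·24 + 35·1·24 + 21·1·12 + 7·1·4 + 1·1·1 = 840 + 840 + 252 + 28 + 1 = 1961.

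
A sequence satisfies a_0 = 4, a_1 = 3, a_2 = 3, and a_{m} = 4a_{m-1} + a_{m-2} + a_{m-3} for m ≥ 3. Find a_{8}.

27595

The ordinary generating function has denominator 1 - 4z - z^2 - z^3.
Iterating the recurrence: a_0,…,a_{8} = 4, 3, 3, 19, 82, 350, 1501, 6436, 27595.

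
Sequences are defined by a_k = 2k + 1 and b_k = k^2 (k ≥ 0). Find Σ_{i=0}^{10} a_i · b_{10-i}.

2035

This is [x^10] in the product of the two ordinary generating functions.
Σ = 1·100 + 3·81 + 5·64 + 7·49 + 9·36 + 11·25 + 13·16 + 15·9 + 17·4 + 19·1 + 21·0 = 2035.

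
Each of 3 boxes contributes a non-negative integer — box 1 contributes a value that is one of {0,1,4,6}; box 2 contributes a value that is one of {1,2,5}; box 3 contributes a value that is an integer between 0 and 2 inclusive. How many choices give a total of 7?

5

The generating function for the choices is (1 + y + y⁴ + y⁶)·(y + y² + y⁵)·(1 + y + y²); the count is [y⁷].
(1 + y + y⁴ + y⁶) has coefficients 1,1,0,0,1,0,1 for degrees 0…6.
(y + y² + y⁵) has coefficients 0,1,1,0,0,1,0,0 for degrees 0…7.
Finally multiplying by (1 + y + y²), the product of all factors after the first has coefficients 0,1,2,2,1,1,1,1 for degrees 0…7.
[y⁷] = 1·1 + 1·1 + 1·2 + 1·1 = 5.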